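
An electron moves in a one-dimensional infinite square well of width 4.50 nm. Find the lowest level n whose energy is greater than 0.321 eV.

E_1 = h²/(8m_eL²) = 2.975×10^-21 J = 0.01857 eV.
Need n² > 0.321/0.01857 = 17.29, i.e. n > 4.158.
The smallest integer satisfying this is n = 5.

n = 5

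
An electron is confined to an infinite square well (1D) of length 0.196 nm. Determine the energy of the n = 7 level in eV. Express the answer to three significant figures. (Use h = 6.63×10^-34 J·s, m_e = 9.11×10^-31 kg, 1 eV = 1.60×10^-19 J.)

E_7 = 481 eV

For an infinite well E_n = n²h²/(8m_eL²), so E_1 = h²/(8m_eL²) = (6.63×10^-34)²/(8·9.11×10^-31·(1.96×10^-10 m)²) = 1.570×10^-18 J.
Then E_7 = 7²·E_1 = 49·1.570×10^-18 J = 7.693×10^-17 J.
Converting, E_7 = 7.693×10^-17 J / (1.60×10^-19 J/eV) = 481 eV.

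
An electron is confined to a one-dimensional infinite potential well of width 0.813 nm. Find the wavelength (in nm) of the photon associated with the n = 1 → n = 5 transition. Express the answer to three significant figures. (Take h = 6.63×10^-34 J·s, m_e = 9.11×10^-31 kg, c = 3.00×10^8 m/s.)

E_1 = h²/(8m_eL²) = 9.125×10^-20 J, so ΔE = (5² − 1²)E_1 = 2.190×10^-18 J.
λ = hc/ΔE = (6.63×10^-34·3.00×10^8)/2.190×10^-18 = 9.08×10^-8 m = 90.8 nm.

λ = 90.8 nm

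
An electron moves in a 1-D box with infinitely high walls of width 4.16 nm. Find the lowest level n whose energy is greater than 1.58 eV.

E_1 = h²/(8m_eL²) = 3.481×10^-21 J = 0.02173 eV.
Need n² > 1.58/0.02173 = 72.71, i.e. n > 8.527.
The smallest integer satisfying this is n = 9.

n = 9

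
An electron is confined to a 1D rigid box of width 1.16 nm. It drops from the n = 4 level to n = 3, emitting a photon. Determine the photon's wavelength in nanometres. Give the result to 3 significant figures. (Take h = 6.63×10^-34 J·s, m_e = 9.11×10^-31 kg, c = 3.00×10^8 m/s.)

λ = 634 nm

E_1 = h²/(8m_eL²) = 4.482×10^-20 J, so ΔE = (4² − 3²)E_1 = 3.137×10^-19 J.
λ = hc/ΔE = (6.63×10^-34·3.00×10^8)/3.137×10^-19 = 6.34×10^-7 m = 634 nm.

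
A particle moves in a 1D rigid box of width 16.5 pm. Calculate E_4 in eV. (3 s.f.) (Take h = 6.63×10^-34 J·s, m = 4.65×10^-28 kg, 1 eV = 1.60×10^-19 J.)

For an infinite well E_n = n²h²/(8mL²), so E_1 = h²/(8mL²) = (6.63×10^-34)²/(8·4.65×10^-28·(1.65×10^-11 m)²) = 4.340×10^-19 J.
Then E_4 = 4²·E_1 = 16·4.340×10^-19 J = 6.944×10^-18 J.
Converting, E_4 = 6.944×10^-18 J / (1.60×10^-19 J/eV) = 43.4 eV.

E_4 = 43.4 eV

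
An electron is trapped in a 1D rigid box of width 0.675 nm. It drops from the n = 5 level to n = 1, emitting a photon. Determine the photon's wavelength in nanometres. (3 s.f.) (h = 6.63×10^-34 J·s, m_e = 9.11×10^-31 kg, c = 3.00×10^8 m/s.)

E_1 = h²/(8m_eL²) = 1.324×10^-19 J, so ΔE = (5² − 1²)E_1 = 3.178×10^-18 J.
λ = hc/ΔE = (6.63×10^-34·3.00×10^8)/3.178×10^-18 = 6.26×10^-8 m = 62.6 nm.

λ = 62.6 nm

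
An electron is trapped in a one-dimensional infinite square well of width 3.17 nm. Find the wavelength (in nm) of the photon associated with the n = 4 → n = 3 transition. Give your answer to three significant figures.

E_1 = h²/(8m_eL²) = 5.995×10^-21 J, so ΔE = (4² − 3²)E_1 = 4.197×10^-20 J.
λ = hc/ΔE = (6.626×10^-34·2.998×10^8)/4.197×10^-20 = 4.73×10^-6 m = 4.73×10^3 nm.

λ = 4.73×10^3 nm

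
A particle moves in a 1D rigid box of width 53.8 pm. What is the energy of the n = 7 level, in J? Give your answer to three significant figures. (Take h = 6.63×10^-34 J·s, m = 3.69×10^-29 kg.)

For an infinite well E_n = n²h²/(8mL²), so E_1 = h²/(8mL²) = (6.63×10^-34)²/(8·3.69×10^-29·(5.38×10^-11 m)²) = 5.145×10^-19 J.
Then E_7 = 7²·E_1 = 49·5.145×10^-19 J = 2.52×10^-17 J.

E_7 = 2.52×10^-17 J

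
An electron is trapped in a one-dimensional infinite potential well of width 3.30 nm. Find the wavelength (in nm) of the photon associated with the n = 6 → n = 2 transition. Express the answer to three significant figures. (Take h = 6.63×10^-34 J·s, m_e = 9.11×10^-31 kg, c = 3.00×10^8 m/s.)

E_1 = h²/(8m_eL²) = 5.538×10^-21 J, so ΔE = (6² − 2²)E_1 = 1.772×10^-19 J.
λ = hc/ΔE = (6.63×10^-34·3.00×10^8)/1.772×10^-19 = 1.12×10^-6 m = 1.12×10^3 nm.

λ = 1.12×10^3 nm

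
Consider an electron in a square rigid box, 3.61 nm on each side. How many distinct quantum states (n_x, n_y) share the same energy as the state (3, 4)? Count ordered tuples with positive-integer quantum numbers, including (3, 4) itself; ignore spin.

The level has n_x² + n_y² = 25. The ordered positive-integer solutions are (3, 4), (4, 3).
That gives 2 states.

degeneracy = 2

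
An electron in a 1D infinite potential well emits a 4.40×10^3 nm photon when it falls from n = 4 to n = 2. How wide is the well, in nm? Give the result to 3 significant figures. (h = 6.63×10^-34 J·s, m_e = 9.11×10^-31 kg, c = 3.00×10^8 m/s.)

L = 4.00 nm

The photon carries ΔE = hc/λ = 6.63×10^-34·3.00×10^8/4.40×10^-6 m = 4.520×10^-20 J.
Since ΔE = (4² − 2²)E_1, E_1 = 3.767×10^-21 J, and L = h/√(8m_eE_1) = 4.00×10^-9 m = 4.00 nm.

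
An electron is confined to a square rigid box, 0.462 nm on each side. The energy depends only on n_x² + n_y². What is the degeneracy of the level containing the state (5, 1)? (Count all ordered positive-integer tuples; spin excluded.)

The level has n_x² + n_y² = 26. The ordered positive-integer solutions are (1, 5), (5, 1).
That gives 2 states.

degeneracy = 2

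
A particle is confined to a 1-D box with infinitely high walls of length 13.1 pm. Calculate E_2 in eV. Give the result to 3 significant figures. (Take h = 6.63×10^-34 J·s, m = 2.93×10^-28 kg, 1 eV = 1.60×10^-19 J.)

E_2 = 27.3 eV

For an infinite well E_n = n²h²/(8mL²), so E_1 = h²/(8mL²) = (6.63×10^-34)²/(8·2.93×10^-28·(1.31×10^-11 m)²) = 1.093×10^-18 J.
Then E_2 = 2²·E_1 = 4·1.093×10^-18 J = 4.372×10^-18 J.
Converting, E_2 = 4.372×10^-18 J / (1.60×10^-19 J/eV) = 27.3 eV.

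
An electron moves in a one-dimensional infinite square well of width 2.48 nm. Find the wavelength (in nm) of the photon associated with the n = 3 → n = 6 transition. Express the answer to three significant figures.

E_1 = h²/(8m_eL²) = 9.796×10^-21 J, so ΔE = (6² − 3²)E_1 = 2.645×10^-19 J.
λ = hc/ΔE = (6.626×10^-34·2.998×10^8)/2.645×10^-19 = 7.51×10^-7 m = 751 nm.

λ = 751 nm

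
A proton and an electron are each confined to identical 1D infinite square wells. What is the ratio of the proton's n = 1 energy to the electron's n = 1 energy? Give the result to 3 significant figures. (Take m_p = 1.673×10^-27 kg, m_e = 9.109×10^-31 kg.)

E_n ∝ 1/m at fixed n and L, so the ratio is m_e/m_p = 9.109×10^-31/1.673×10^-27 = 5.44×10^-4.

5.44×10^-4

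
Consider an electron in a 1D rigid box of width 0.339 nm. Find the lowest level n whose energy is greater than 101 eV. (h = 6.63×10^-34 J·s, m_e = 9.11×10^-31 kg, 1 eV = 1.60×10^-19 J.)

n = 6

E_1 = h²/(8m_eL²) = 5.248×10^-19 J = 3.280 eV.
Need n² > 101/3.280 = 30.79, i.e. n > 5.549.
The smallest integer satisfying this is n = 6.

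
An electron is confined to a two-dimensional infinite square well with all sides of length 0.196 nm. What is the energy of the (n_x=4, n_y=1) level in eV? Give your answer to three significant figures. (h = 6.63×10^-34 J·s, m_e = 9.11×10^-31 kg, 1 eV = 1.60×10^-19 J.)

E = 167 eV

For a 2D rectangular well E = (h²/8m_e)·Σ n_i²/L_i² = (6.63×10^-34)²/(8·9.11×10^-31) · [4²/(0.196 nm)² + 1²/(0.196 nm)²].
Evaluating gives E = 2.669×10^-17 J = 167 eV.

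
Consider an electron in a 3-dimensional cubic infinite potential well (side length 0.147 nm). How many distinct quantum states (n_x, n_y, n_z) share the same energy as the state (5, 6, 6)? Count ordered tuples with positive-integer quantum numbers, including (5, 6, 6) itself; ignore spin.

degeneracy = 3

The level has n_x² + n_y² + n_z² = 97. The ordered positive-integer solutions are (5, 6, 6), (6, 5, 6), (6, 6, 5).
That gives 3 states.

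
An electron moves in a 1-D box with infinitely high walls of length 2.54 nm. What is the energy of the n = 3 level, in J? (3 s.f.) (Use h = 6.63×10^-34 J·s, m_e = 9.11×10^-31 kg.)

For an infinite well E_n = n²h²/(8m_eL²), so E_1 = h²/(8m_eL²) = (6.63×10^-34)²/(8·9.11×10^-31·(2.54×10^-9 m)²) = 9.349×10^-21 J.
Then E_3 = 3²·E_1 = 9·9.349×10^-21 J = 8.41×10^-20 J.

E_3 = 8.41×10^-20 J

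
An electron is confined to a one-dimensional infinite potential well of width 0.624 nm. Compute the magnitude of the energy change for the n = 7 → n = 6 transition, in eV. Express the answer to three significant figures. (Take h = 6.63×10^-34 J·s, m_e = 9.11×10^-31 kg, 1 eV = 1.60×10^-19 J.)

|ΔE| = 12.6 eV

E_1 = h²/(8m_eL²) = 1.549×10^-19 J.
|ΔE| = |7² − 6²|·E_1 = 13·1.549×10^-19 J = 2.014×10^-18 J = 12.6 eV.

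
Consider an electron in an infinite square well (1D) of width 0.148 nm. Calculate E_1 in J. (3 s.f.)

For an infinite well E_n = n²h²/(8m_eL²), so E_1 = h²/(8m_eL²) = (6.626×10^-34)²/(8·9.109×10^-31·(1.48×10^-10 m)²) = 2.751×10^-18 J.

E_1 = 2.75×10^-18 J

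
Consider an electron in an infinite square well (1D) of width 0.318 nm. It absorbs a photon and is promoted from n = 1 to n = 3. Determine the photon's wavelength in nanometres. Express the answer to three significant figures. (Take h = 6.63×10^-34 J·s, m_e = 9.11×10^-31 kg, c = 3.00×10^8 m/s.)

λ = 41.7 nm

E_1 = h²/(8m_eL²) = 5.964×10^-19 J, so ΔE = (3² − 1²)E_1 = 4.771×10^-18 J.
λ = hc/ΔE = (6.63×10^-34·3.00×10^8)/4.771×10^-18 = 4.17×10^-8 m = 41.7 nm.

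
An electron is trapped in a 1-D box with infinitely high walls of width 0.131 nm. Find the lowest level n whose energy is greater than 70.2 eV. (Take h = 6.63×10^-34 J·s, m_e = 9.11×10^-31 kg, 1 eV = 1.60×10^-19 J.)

n = 2

E_1 = h²/(8m_eL²) = 3.515×10^-18 J = 21.97 eV.
Need n² > 70.2/21.97 = 3.195, i.e. n > 1.787.
The smallest integer satisfying this is n = 2.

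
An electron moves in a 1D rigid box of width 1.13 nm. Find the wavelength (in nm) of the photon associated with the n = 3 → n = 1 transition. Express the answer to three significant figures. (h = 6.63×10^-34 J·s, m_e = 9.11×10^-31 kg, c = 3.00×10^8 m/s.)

E_1 = h²/(8m_eL²) = 4.723×10^-20 J, so ΔE = (3² − 1²)E_1 = 3.778×10^-19 J.
λ = hc/ΔE = (6.63×10^-34·3.00×10^8)/3.778×10^-19 = 5.26×10^-7 m = 526 nm.

λ = 526 nm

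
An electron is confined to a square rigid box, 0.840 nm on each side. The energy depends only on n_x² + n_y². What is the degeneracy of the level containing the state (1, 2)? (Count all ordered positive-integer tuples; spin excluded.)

degeneracy = 2

The level has n_x² + n_y² = 5. The ordered positive-integer solutions are (1, 2), (2, 1).
That gives 2 states.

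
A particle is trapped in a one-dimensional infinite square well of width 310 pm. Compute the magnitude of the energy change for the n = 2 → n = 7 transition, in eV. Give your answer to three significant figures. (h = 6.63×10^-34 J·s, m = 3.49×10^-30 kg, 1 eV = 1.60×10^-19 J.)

E_1 = h²/(8mL²) = 1.638×10^-19 J.
|ΔE| = |2² − 7²|·E_1 = 45·1.638×10^-19 J = 7.371×10^-18 J = 46.1 eV.

|ΔE| = 46.1 eV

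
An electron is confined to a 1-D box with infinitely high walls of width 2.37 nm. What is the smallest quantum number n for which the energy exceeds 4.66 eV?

E_1 = h²/(8m_eL²) = 1.073×10^-20 J = 0.06698 eV.
Need n² > 4.66/0.06698 = 69.57, i.e. n > 8.341.
The smallest integer satisfying this is n = 9.

n = 9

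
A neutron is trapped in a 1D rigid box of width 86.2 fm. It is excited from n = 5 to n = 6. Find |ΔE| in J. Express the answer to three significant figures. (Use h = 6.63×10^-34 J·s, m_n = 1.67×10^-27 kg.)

E_1 = h²/(8m_nL²) = 4.428×10^-15 J.
|ΔE| = |5² − 6²|·E_1 = 11·4.428×10^-15 J = 4.87×10^-14 J.

|ΔE| = 4.87×10^-14 J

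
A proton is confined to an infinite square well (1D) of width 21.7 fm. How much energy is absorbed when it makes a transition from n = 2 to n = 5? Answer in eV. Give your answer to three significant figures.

|ΔE| = 9.13×10^6 eV

E_1 = h²/(8m_pL²) = 6.966×10^-14 J.
|ΔE| = |2² − 5²|·E_1 = 21·6.966×10^-14 J = 1.463×10^-12 J = 9.13×10^6 eV.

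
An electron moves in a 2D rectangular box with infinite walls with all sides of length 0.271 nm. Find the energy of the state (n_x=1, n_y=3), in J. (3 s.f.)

For a 2D rectangular well E = (h²/8m_e)·Σ n_i²/L_i² = (6.626×10^-34)²/(8·9.109×10^-31) · [1²/(0.271 nm)² + 3²/(0.271 nm)²].
Evaluating gives E = 8.20×10^-18 J.

E = 8.20×10^-18 J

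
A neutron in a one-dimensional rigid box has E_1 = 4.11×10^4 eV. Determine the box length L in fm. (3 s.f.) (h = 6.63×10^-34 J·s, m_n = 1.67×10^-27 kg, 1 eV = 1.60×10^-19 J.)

L = 70.7 fm

From E_n = n²h²/(8m_nL²), L = n·h/√(8m_nE_n).
E_1 = 4.11×10^4 eV = 6.576×10^-15 J, so L = 1·6.63×10^-34/√(8·1.67×10^-27·6.576×10^-15) = 7.07×10^-14 m = 70.7 fm.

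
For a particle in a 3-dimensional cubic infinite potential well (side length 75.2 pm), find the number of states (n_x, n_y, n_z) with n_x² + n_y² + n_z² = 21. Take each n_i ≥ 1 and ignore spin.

The level has n_x² + n_y² + n_z² = 21. The ordered positive-integer solutions are (1, 2, 4), (1, 4, 2), (2, 1, 4), (2, 4, 1), (4, 1, 2), (4, 2, 1).
That gives 6 states.

degeneracy = 6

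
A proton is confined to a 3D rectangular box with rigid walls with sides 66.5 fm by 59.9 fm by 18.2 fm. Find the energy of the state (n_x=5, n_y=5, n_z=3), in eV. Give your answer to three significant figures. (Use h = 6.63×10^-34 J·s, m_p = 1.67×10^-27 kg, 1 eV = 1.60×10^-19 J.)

For a 3D rectangular well E = (h²/8m_p)·Σ n_i²/L_i² = (6.63×10^-34)²/(8·1.67×10^-27) · [5²/(66.5 fm)² + 5²/(59.9 fm)² + 3²/(18.2 fm)²].
Evaluating gives E = 1.309×10^-12 J = 8.18×10^6 eV.

E = 8.18×10^6 eV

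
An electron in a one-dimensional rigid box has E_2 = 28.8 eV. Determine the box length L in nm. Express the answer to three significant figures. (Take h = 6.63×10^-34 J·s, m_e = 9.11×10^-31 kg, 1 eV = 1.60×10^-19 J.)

From E_n = n²h²/(8m_eL²), L = n·h/√(8m_eE_n).
E_2 = 28.8 eV = 4.608×10^-18 J, so L = 2·6.63×10^-34/√(8·9.11×10^-31·4.608×10^-18) = 2.29×10^-10 m = 0.229 nm.

L = 0.229 nm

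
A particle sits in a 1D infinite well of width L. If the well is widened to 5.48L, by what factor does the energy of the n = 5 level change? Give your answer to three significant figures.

0.0333

E_n ∝ 1/L², so the energy scales by 1/5.48² = 0.0333.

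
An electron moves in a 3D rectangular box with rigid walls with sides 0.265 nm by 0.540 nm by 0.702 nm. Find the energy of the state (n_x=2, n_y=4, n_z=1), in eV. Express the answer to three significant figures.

For a 3D rectangular well E = (h²/8m_e)·Σ n_i²/L_i² = (6.626×10^-34)²/(8·9.109×10^-31) · [2²/(0.265 nm)² + 4²/(0.540 nm)² + 1²/(0.702 nm)²].
Evaluating gives E = 6.860×10^-18 J = 42.8 eV.

E = 42.8 eV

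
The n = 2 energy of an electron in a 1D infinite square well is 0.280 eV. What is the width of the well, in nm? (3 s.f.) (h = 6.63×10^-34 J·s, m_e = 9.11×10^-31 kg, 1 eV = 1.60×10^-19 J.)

L = 2.32 nm

From E_n = n²h²/(8m_eL²), L = n·h/√(8m_eE_n).
E_2 = 0.280 eV = 4.480×10^-20 J, so L = 2·6.63×10^-34/√(8·9.11×10^-31·4.480×10^-20) = 2.32×10^-9 m = 2.32 nm.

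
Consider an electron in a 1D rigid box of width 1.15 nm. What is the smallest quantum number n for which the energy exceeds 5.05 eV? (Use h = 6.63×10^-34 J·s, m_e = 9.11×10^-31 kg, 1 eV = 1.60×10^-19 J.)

n = 5

E_1 = h²/(8m_eL²) = 4.561×10^-20 J = 0.2851 eV.
Need n² > 5.05/0.2851 = 17.71, i.e. n > 4.208.
The smallest integer satisfying this is n = 5.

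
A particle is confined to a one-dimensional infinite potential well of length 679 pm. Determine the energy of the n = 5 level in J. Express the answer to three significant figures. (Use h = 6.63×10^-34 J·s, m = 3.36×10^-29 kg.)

E_5 = 8.87×10^-20 J

For an infinite well E_n = n²h²/(8mL²), so E_1 = h²/(8mL²) = (6.63×10^-34)²/(8·3.36×10^-29·(6.79×10^-10 m)²) = 3.547×10^-21 J.
Then E_5 = 5²·E_1 = 25·3.547×10^-21 J = 8.87×10^-20 J.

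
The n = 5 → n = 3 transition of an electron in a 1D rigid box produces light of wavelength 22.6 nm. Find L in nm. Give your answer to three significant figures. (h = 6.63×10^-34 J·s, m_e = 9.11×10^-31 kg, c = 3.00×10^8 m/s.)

L = 0.331 nm

The photon carries ΔE = hc/λ = 6.63×10^-34·3.00×10^8/2.26×10^-8 m = 8.801×10^-18 J.
Since ΔE = (5² − 3²)E_1, E_1 = 5.501×10^-19 J, and L = h/√(8m_eE_1) = 3.31×10^-10 m = 0.331 nm.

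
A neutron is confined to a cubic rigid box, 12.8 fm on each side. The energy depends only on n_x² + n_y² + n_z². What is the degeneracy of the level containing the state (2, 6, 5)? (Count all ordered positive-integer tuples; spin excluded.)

degeneracy = 6

The level has n_x² + n_y² + n_z² = 65. The ordered positive-integer solutions are (2, 5, 6), (2, 6, 5), (5, 2, 6), (5, 6, 2), (6, 2, 5), (6, 5, 2).
That gives 6 states.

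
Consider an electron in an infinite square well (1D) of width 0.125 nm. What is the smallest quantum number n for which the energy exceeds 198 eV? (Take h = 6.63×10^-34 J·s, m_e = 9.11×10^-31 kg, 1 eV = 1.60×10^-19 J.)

E_1 = h²/(8m_eL²) = 3.860×10^-18 J = 24.13 eV.
Need n² > 198/24.13 = 8.206, i.e. n > 2.865.
The smallest integer satisfying this is n = 3.

n = 3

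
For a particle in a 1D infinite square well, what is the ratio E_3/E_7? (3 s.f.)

E_n ∝ n², so E_3/E_7 = 3²/7² = 9/49 = 0.184.

0.184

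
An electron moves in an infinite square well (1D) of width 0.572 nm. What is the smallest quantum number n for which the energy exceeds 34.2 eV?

n = 6

E_1 = h²/(8m_eL²) = 1.841×10^-19 J = 1.149 eV.
Need n² > 34.2/1.149 = 29.77, i.e. n > 5.456.
The smallest integer satisfying this is n = 6.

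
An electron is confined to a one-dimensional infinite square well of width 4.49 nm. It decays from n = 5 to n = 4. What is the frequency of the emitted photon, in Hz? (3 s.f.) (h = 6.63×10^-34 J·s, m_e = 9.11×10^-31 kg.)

f = 4.06×10^13 Hz

E_1 = h²/(8m_eL²) = 2.992×10^-21 J and ΔE = (5² − 4²)E_1 = 2.693×10^-20 J.
f = ΔE/h = 2.693×10^-20/6.63×10^-34 = 4.06×10^13 Hz.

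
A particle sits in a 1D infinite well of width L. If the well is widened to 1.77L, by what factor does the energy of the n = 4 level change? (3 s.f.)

0.319

E_n ∝ 1/L², so the energy scales by 1/1.77² = 0.319.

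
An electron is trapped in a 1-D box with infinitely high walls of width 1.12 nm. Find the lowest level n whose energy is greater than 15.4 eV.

n = 8

E_1 = h²/(8m_eL²) = 4.803×10^-20 J = 0.2998 eV.
Need n² > 15.4/0.2998 = 51.37, i.e. n > 7.167.
The smallest integer satisfying this is n = 8.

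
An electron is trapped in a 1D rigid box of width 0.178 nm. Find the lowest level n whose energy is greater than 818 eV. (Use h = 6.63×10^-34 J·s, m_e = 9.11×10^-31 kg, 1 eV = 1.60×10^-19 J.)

n = 9

E_1 = h²/(8m_eL²) = 1.904×10^-18 J = 11.90 eV.
Need n² > 818/11.90 = 68.74, i.e. n > 8.291.
The smallest integer satisfying this is n = 9.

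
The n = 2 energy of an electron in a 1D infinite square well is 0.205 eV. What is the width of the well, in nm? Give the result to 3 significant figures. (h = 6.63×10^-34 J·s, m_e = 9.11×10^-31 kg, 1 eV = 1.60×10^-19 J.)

From E_n = n²h²/(8m_eL²), L = n·h/√(8m_eE_n).
E_2 = 0.205 eV = 3.280×10^-20 J, so L = 2·6.63×10^-34/√(8·9.11×10^-31·3.280×10^-20) = 2.71×10^-9 m = 2.71 nm.

L = 2.71 nm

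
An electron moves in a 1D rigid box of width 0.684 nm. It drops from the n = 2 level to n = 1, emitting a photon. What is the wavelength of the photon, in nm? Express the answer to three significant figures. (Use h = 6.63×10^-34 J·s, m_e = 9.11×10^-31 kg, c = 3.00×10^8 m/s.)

λ = 514 nm

E_1 = h²/(8m_eL²) = 1.289×10^-19 J, so ΔE = (2² − 1²)E_1 = 3.867×10^-19 J.
λ = hc/ΔE = (6.63×10^-34·3.00×10^8)/3.867×10^-19 = 5.14×10^-7 m = 514 nm.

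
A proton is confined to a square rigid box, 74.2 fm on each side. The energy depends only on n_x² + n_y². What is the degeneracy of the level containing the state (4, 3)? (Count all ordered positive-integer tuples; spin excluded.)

degeneracy = 2

The level has n_x² + n_y² = 25. The ordered positive-integer solutions are (3, 4), (4, 3).
That gives 2 states.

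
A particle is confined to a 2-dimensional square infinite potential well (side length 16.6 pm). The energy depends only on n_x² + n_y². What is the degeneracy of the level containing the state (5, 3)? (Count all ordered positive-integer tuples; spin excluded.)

The level has n_x² + n_y² = 34. The ordered positive-integer solutions are (3, 5), (5, 3).
That gives 2 states.

degeneracy = 2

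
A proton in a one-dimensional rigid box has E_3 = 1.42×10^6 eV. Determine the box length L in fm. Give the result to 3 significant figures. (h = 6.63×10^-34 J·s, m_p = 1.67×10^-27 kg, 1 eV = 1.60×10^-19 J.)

From E_n = n²h²/(8m_pL²), L = n·h/√(8m_pE_n).
E_3 = 1.42×10^6 eV = 2.272×10^-13 J, so L = 3·6.63×10^-34/√(8·1.67×10^-27·2.272×10^-13) = 3.61×10^-14 m = 36.1 fm.

L = 36.1 fm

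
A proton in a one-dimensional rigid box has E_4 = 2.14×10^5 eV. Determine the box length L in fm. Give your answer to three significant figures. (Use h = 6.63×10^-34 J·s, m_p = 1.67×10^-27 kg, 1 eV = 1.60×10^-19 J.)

From E_n = n²h²/(8m_pL²), L = n·h/√(8m_pE_n).
E_4 = 2.14×10^5 eV = 3.424×10^-14 J, so L = 4·6.63×10^-34/√(8·1.67×10^-27·3.424×10^-14) = 1.24×10^-13 m = 124 fm.

L = 124 fm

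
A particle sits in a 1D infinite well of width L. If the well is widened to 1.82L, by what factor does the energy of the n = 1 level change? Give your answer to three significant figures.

0.302

E_n ∝ 1/L², so the energy scales by 1/1.82² = 0.302.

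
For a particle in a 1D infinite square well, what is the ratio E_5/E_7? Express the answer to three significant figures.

0.510

E_n ∝ n², so E_5/E_7 = 5²/7² = 25/49 = 0.510.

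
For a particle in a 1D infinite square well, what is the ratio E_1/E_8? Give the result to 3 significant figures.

0.0156

E_n ∝ n², so E_1/E_8 = 1²/8² = 1/64 = 0.0156.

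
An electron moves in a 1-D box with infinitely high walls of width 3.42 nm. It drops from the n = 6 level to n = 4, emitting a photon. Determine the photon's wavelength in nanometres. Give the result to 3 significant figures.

E_1 = h²/(8m_eL²) = 5.151×10^-21 J, so ΔE = (6² − 4²)E_1 = 1.030×10^-19 J.
λ = hc/ΔE = (6.626×10^-34·2.998×10^8)/1.030×10^-19 = 1.93×10^-6 m = 1.93×10^3 nm.

λ = 1.93×10^3 nm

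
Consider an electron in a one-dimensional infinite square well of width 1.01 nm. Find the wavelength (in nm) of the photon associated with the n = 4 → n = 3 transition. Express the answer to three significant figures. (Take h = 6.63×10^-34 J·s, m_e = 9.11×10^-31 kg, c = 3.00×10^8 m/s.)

E_1 = h²/(8m_eL²) = 5.913×10^-20 J, so ΔE = (4² − 3²)E_1 = 4.139×10^-19 J.
λ = hc/ΔE = (6.63×10^-34·3.00×10^8)/4.139×10^-19 = 4.81×10^-7 m = 481 nm.

λ = 481 nm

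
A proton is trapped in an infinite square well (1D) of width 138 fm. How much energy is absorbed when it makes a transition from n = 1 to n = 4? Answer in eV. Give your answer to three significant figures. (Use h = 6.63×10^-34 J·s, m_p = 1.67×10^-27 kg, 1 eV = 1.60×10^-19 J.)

E_1 = h²/(8m_pL²) = 1.728×10^-15 J.
|ΔE| = |1² − 4²|·E_1 = 15·1.728×10^-15 J = 2.592×10^-14 J = 1.62×10^5 eV.

|ΔE| = 1.62×10^5 eV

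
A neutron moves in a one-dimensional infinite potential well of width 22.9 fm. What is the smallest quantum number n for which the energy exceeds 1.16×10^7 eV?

E_1 = h²/(8m_nL²) = 6.248×10^-14 J = 3.900×10^5 eV.
Need n² > 1.16×10^7/3.900×10^5 = 29.74, i.e. n > 5.453.
The smallest integer satisfying this is n = 6.

n = 6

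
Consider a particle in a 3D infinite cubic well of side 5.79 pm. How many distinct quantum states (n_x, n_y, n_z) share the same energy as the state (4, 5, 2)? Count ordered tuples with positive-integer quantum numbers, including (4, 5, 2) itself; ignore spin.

degeneracy = 6

The level has n_x² + n_y² + n_z² = 45. The ordered positive-integer solutions are (2, 4, 5), (2, 5, 4), (4, 2, 5), (4, 5, 2), (5, 2, 4), (5, 4, 2).
That gives 6 states.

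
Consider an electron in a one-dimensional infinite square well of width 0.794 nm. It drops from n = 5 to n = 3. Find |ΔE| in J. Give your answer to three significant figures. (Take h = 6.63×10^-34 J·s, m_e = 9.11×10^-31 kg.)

E_1 = h²/(8m_eL²) = 9.567×10^-20 J.
|ΔE| = |5² − 3²|·E_1 = 16·9.567×10^-20 J = 1.53×10^-18 J.

|ΔE| = 1.53×10^-18 J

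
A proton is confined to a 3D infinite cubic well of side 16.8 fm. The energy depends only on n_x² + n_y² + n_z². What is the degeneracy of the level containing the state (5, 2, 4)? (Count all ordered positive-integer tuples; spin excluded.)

The level has n_x² + n_y² + n_z² = 45. The ordered positive-integer solutions are (2, 4, 5), (2, 5, 4), (4, 2, 5), (4, 5, 2), (5, 2, 4), (5, 4, 2).
That gives 6 states.

degeneracy = 6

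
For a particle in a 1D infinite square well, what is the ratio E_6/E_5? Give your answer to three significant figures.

E_n ∝ n², so E_6/E_5 = 6²/5² = 36/25 = 1.44.

1.44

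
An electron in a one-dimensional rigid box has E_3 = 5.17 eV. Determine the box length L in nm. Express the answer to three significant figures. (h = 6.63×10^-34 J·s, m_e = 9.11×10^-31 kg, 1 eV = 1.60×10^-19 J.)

From E_n = n²h²/(8m_eL²), L = n·h/√(8m_eE_n).
E_3 = 5.17 eV = 8.272×10^-19 J, so L = 3·6.63×10^-34/√(8·9.11×10^-31·8.272×10^-19) = 8.10×10^-10 m = 0.810 nm.

L = 0.810 nm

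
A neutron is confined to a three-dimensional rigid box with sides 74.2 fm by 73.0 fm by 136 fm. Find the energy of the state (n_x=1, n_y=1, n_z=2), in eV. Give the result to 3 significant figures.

For a 3D rectangular well E = (h²/8m_n)·Σ n_i²/L_i² = (6.626×10^-34)²/(8·1.675×10^-27) · [1²/(74.2 fm)² + 1²/(73.0 fm)² + 2²/(136 fm)²].
Evaluating gives E = 1.918×10^-14 J = 1.20×10^5 eV.

E = 1.20×10^5 eV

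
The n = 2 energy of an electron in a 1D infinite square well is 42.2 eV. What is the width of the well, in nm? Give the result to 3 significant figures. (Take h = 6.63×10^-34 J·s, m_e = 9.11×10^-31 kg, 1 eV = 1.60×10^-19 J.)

From E_n = n²h²/(8m_eL²), L = n·h/√(8m_eE_n).
E_2 = 42.2 eV = 6.752×10^-18 J, so L = 2·6.63×10^-34/√(8·9.11×10^-31·6.752×10^-18) = 1.89×10^-10 m = 0.189 nm.

L = 0.189 nm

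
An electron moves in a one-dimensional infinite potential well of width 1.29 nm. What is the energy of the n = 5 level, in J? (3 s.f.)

For an infinite well E_n = n²h²/(8m_eL²), so E_1 = h²/(8m_eL²) = (6.626×10^-34)²/(8·9.109×10^-31·(1.29×10^-9 m)²) = 3.620×10^-20 J.
Then E_5 = 5²·E_1 = 25·3.620×10^-20 J = 9.05×10^-19 J.

E_5 = 9.05×10^-19 J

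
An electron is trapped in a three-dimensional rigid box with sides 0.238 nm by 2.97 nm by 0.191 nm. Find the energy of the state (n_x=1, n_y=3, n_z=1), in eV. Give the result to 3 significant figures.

For a 3D rectangular well E = (h²/8m_e)·Σ n_i²/L_i² = (6.626×10^-34)²/(8·9.109×10^-31) · [1²/(0.238 nm)² + 3²/(2.97 nm)² + 1²/(0.191 nm)²].
Evaluating gives E = 2.777×10^-18 J = 17.3 eV.

E = 17.3 eV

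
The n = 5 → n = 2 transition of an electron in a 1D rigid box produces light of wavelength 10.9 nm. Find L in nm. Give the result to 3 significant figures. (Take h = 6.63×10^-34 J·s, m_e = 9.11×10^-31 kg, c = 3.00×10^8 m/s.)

The photon carries ΔE = hc/λ = 6.63×10^-34·3.00×10^8/1.09×10^-8 m = 1.825×10^-17 J.
Since ΔE = (5² − 2²)E_1, E_1 = 8.690×10^-19 J, and L = h/√(8m_eE_1) = 2.63×10^-10 m = 0.263 nm.

L = 0.263 nm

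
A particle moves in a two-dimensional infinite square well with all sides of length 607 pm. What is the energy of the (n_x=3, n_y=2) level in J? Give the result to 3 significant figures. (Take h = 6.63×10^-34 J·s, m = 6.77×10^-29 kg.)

For a 2D rectangular well E = (h²/8m)·Σ n_i²/L_i² = (6.63×10^-34)²/(8·6.77×10^-29) · [3²/(607 pm)² + 2²/(607 pm)²].
Evaluating gives E = 2.86×10^-20 J.

E = 2.86×10^-20 J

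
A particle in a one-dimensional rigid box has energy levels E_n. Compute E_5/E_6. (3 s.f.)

0.694

E_n ∝ n², so E_5/E_6 = 5²/6² = 25/36 = 0.694.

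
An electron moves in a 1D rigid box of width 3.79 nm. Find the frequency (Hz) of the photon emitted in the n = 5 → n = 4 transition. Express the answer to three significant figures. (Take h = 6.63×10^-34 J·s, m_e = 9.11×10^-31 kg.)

f = 5.70×10^13 Hz

E_1 = h²/(8m_eL²) = 4.199×10^-21 J and ΔE = (5² − 4²)E_1 = 3.779×10^-20 J.
f = ΔE/h = 3.779×10^-20/6.63×10^-34 = 5.70×10^13 Hz.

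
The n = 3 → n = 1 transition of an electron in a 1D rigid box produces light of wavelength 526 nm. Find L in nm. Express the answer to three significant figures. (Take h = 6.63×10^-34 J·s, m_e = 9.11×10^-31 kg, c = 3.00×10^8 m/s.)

The photon carries ΔE = hc/λ = 6.63×10^-34·3.00×10^8/5.26×10^-7 m = 3.781×10^-19 J.
Since ΔE = (3² − 1²)E_1, E_1 = 4.726×10^-20 J, and L = h/√(8m_eE_1) = 1.13×10^-9 m = 1.13 nm.

L = 1.13 nm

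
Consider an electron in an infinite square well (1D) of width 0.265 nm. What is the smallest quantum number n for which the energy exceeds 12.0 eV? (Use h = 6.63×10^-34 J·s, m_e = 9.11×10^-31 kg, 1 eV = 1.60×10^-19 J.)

n = 2

E_1 = h²/(8m_eL²) = 8.589×10^-19 J = 5.368 eV.
Need n² > 12.0/5.368 = 2.235, i.e. n > 1.495.
The smallest integer satisfying this is n = 2.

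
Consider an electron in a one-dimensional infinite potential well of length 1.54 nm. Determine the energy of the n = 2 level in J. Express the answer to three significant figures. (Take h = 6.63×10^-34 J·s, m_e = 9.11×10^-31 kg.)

For an infinite well E_n = n²h²/(8m_eL²), so E_1 = h²/(8m_eL²) = (6.63×10^-34)²/(8·9.11×10^-31·(1.54×10^-9 m)²) = 2.543×10^-20 J.
Then E_2 = 2²·E_1 = 4·2.543×10^-20 J = 1.02×10^-19 J.

E_2 = 1.02×10^-19 J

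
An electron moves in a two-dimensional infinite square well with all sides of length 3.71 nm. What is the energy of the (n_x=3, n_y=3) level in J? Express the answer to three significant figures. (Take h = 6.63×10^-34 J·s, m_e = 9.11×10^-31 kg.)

For a 2D rectangular well E = (h²/8m_e)·Σ n_i²/L_i² = (6.63×10^-34)²/(8·9.11×10^-31) · [3²/(3.71 nm)² + 3²/(3.71 nm)²].
Evaluating gives E = 7.89×10^-20 J.

E = 7.89×10^-20 J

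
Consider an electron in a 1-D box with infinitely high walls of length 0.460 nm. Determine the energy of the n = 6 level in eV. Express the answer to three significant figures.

For an infinite well E_n = n²h²/(8m_eL²), so E_1 = h²/(8m_eL²) = (6.626×10^-34)²/(8·9.109×10^-31·(4.60×10^-10 m)²) = 2.847×10^-19 J.
Then E_6 = 6²·E_1 = 36·2.847×10^-19 J = 1.025×10^-17 J.
Converting, E_6 = 1.025×10^-17 J / (1.602×10^-19 J/eV) = 64.0 eV.

E_6 = 64.0 eV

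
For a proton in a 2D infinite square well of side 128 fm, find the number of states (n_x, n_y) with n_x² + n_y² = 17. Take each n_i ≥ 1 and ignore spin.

The level has n_x² + n_y² = 17. The ordered positive-integer solutions are (1, 4), (4, 1).
That gives 2 states.

degeneracy = 2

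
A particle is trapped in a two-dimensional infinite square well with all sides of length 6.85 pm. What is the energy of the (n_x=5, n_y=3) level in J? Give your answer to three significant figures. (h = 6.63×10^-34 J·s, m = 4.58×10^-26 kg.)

E = 8.69×10^-19 J

For a 2D rectangular well E = (h²/8m)·Σ n_i²/L_i² = (6.63×10^-34)²/(8·4.58×10^-26) · [5²/(6.85 pm)² + 3²/(6.85 pm)²].
Evaluating gives E = 8.69×10^-19 J.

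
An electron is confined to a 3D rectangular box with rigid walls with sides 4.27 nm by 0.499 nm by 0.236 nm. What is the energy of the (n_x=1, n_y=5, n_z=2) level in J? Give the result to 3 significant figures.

E = 1.04×10^-17 J

For a 3D rectangular well E = (h²/8m_e)·Σ n_i²/L_i² = (6.626×10^-34)²/(8·9.109×10^-31) · [1²/(4.27 nm)² + 5²/(0.499 nm)² + 2²/(0.236 nm)²].
Evaluating gives E = 1.04×10^-17 J.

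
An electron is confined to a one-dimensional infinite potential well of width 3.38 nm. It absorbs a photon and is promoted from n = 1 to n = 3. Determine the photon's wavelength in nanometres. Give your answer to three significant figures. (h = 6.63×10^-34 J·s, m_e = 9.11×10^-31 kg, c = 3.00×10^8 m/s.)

E_1 = h²/(8m_eL²) = 5.279×10^-21 J, so ΔE = (3² − 1²)E_1 = 4.223×10^-20 J.
λ = hc/ΔE = (6.63×10^-34·3.00×10^8)/4.223×10^-20 = 4.71×10^-6 m = 4.71×10^3 nm.

λ = 4.71×10^3 nm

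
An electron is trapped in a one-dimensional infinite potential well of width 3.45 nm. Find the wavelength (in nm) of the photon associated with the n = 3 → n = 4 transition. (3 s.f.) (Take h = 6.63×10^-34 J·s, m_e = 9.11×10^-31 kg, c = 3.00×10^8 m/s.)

E_1 = h²/(8m_eL²) = 5.067×10^-21 J, so ΔE = (4² − 3²)E_1 = 3.547×10^-20 J.
λ = hc/ΔE = (6.63×10^-34·3.00×10^8)/3.547×10^-20 = 5.61×10^-6 m = 5.61×10^3 nm.

λ = 5.61×10^3 nm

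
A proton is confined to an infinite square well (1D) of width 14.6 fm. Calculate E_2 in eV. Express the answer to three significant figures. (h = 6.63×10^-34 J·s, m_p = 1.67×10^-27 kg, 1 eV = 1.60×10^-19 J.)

E_2 = 3.86×10^6 eV

For an infinite well E_n = n²h²/(8m_pL²), so E_1 = h²/(8m_pL²) = (6.63×10^-34)²/(8·1.67×10^-27·(1.46×10^-14 m)²) = 1.544×10^-13 J.
Then E_2 = 2²·E_1 = 4·1.544×10^-13 J = 6.176×10^-13 J.
Converting, E_2 = 6.176×10^-13 J / (1.60×10^-19 J/eV) = 3.86×10^6 eV.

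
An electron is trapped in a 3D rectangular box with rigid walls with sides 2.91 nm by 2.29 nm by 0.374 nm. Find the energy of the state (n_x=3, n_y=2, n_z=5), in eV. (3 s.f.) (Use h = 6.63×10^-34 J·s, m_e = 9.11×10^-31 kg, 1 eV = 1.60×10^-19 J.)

For a 3D rectangular well E = (h²/8m_e)·Σ n_i²/L_i² = (6.63×10^-34)²/(8·9.11×10^-31) · [3²/(2.91 nm)² + 2²/(2.29 nm)² + 5²/(0.374 nm)²].
Evaluating gives E = 1.089×10^-17 J = 68.1 eV.

E = 68.1 eV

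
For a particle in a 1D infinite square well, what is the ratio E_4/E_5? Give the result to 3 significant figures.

E_n ∝ n², so E_4/E_5 = 4²/5² = 16/25 = 0.640.

0.640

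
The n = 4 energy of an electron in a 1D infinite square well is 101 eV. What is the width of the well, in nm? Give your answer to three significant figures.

From E_n = n²h²/(8m_eL²), L = n·h/√(8m_eE_n).
E_4 = 101 eV = 1.618×10^-17 J, so L = 4·6.626×10^-34/√(8·9.109×10^-31·1.618×10^-17) = 2.44×10^-10 m = 0.244 nm.

L = 0.244 nm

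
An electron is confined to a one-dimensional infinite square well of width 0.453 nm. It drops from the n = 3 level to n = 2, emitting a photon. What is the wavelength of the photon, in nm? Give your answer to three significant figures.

E_1 = h²/(8m_eL²) = 2.936×10^-19 J, so ΔE = (3² − 2²)E_1 = 1.468×10^-18 J.
λ = hc/ΔE = (6.626×10^-34·2.998×10^8)/1.468×10^-18 = 1.35×10^-7 m = 135 nm.

λ = 135 nm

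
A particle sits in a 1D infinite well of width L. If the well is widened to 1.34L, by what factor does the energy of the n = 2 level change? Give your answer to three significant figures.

0.557

E_n ∝ 1/L², so the energy scales by 1/1.34² = 0.557.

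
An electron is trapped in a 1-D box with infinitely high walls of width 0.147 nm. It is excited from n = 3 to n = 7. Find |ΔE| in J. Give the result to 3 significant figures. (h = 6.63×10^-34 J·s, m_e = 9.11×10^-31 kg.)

|ΔE| = 1.12×10^-16 J

E_1 = h²/(8m_eL²) = 2.791×10^-18 J.
|ΔE| = |3² − 7²|·E_1 = 40·2.791×10^-18 J = 1.12×10^-16 J.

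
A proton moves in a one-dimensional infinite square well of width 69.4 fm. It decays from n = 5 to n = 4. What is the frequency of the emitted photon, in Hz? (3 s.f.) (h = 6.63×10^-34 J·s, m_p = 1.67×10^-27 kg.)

f = 9.27×10^19 Hz

E_1 = h²/(8m_pL²) = 6.831×10^-15 J and ΔE = (5² − 4²)E_1 = 6.148×10^-14 J.
f = ΔE/h = 6.148×10^-14/6.63×10^-34 = 9.27×10^19 Hz.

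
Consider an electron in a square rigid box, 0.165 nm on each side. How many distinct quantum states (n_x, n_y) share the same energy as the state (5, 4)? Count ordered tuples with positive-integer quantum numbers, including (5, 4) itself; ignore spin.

degeneracy = 2

The level has n_x² + n_y² = 41. The ordered positive-integer solutions are (4, 5), (5, 4).
That gives 2 states.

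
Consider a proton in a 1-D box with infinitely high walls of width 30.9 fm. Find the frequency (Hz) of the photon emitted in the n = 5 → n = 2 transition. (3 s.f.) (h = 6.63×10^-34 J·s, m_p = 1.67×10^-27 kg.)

E_1 = h²/(8m_pL²) = 3.446×10^-14 J and ΔE = (5² − 2²)E_1 = 7.237×10^-13 J.
f = ΔE/h = 7.237×10^-13/6.63×10^-34 = 1.09×10^21 Hz.

f = 1.09×10^21 Hz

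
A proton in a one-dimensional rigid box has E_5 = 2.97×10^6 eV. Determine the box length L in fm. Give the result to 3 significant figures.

From E_n = n²h²/(8m_pL²), L = n·h/√(8m_pE_n).
E_5 = 2.97×10^6 eV = 4.758×10^-13 J, so L = 5·6.626×10^-34/√(8·1.673×10^-27·4.758×10^-13) = 4.15×10^-14 m = 41.5 fm.

L = 41.5 fm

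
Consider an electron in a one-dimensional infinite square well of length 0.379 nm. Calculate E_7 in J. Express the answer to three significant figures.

E_7 = 2.06×10^-17 J

For an infinite well E_n = n²h²/(8m_eL²), so E_1 = h²/(8m_eL²) = (6.626×10^-34)²/(8·9.109×10^-31·(3.79×10^-10 m)²) = 4.194×10^-19 J.
Then E_7 = 7²·E_1 = 49·4.194×10^-19 J = 2.06×10^-17 J.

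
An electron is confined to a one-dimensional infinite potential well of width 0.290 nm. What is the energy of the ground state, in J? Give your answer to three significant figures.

E_1 = 7.16×10^-19 J

For an infinite well E_n = n²h²/(8m_eL²), so E_1 = h²/(8m_eL²) = (6.626×10^-34)²/(8·9.109×10^-31·(2.90×10^-10 m)²) = 7.164×10^-19 J.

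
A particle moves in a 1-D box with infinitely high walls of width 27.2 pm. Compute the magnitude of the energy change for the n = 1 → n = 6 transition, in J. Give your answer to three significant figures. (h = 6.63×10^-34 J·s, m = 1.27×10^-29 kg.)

E_1 = h²/(8mL²) = 5.848×10^-18 J.
|ΔE| = |1² − 6²|·E_1 = 35·5.848×10^-18 J = 2.05×10^-16 J.

|ΔE| = 2.05×10^-16 J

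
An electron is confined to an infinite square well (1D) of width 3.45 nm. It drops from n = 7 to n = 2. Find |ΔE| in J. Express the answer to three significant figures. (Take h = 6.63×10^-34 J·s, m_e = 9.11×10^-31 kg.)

E_1 = h²/(8m_eL²) = 5.067×10^-21 J.
|ΔE| = |7² − 2²|·E_1 = 45·5.067×10^-21 J = 2.28×10^-19 J.

|ΔE| = 2.28×10^-19 J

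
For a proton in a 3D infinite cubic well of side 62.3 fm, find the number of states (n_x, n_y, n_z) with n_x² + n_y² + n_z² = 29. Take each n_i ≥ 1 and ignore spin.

degeneracy = 6

The level has n_x² + n_y² + n_z² = 29. The ordered positive-integer solutions are (2, 3, 4), (2, 4, 3), (3, 2, 4), (3, 4, 2), (4, 2, 3), (4, 3, 2).
That gives 6 states.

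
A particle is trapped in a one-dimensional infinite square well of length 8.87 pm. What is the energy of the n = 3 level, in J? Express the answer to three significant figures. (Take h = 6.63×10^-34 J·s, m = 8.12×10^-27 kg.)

For an infinite well E_n = n²h²/(8mL²), so E_1 = h²/(8mL²) = (6.63×10^-34)²/(8·8.12×10^-27·(8.87×10^-12 m)²) = 8.601×10^-20 J.
Then E_3 = 3²·E_1 = 9·8.601×10^-20 J = 7.74×10^-19 J.

E_3 = 7.74×10^-19 J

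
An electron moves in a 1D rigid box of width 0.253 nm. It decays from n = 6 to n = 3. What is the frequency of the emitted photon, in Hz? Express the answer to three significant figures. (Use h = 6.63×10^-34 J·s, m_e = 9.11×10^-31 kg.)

E_1 = h²/(8m_eL²) = 9.423×10^-19 J and ΔE = (6² − 3²)E_1 = 2.544×10^-17 J.
f = ΔE/h = 2.544×10^-17/6.63×10^-34 = 3.84×10^16 Hz.

f = 3.84×10^16 Hz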